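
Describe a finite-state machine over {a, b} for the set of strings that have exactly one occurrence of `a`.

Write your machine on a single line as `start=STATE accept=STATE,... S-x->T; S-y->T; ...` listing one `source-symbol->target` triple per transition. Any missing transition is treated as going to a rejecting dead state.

start=s0; accept=s1; s0-a->s1; s0-b->s0; s1-a->s2; s1-b->s1; s2-a->s2; s2-b->s2

Only the number of `a`s matters, and only up to 2. Make a chain s0 → s1 → s2 advanced by each `a` (with s2 absorbing); every other symbol self-loops. The accepting set is {s1}.
        a   b  
>  s0   s1  s0 
 * s1   s2  s1 
   s2   s2  s2 
(> = start, * = accepting)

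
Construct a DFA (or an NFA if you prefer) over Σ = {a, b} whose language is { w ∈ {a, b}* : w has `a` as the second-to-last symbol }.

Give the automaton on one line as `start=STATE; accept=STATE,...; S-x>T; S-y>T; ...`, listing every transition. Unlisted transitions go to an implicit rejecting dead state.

start=q0; accept=q3,q4; q0-a>q1; q0-b>q2; q1-a>q3; q1-b>q4; q2-a>q5; q2-b>q6; q3-a>q3; q3-b>q4; q4-a>q5; q4-b>q6; q5-a>q3; q5-b>q4; q6-a>q5; q6-b>q6

Because acceptance depends on a position counted from the end, the machine has to buffer the most recent 2 symbols. Make each state the string of the last up-to-2 symbols read; on input `x` shift the window left and append `x`. Accept when the buffered window has length 2 and begins with `a`.
7 states suffice.
        a   b  
>  q0   q1  q2 
   q1   q3  q4 
   q2   q5  q6 
 * q3   q3  q4 
 * q4   q5  q6 
   q5   q3  q4 
   q6   q5  q6 
(> = start, * = accepting)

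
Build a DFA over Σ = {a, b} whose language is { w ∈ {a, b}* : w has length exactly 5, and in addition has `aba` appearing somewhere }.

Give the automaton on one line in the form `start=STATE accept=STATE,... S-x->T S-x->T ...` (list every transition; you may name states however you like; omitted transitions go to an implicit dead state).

Build one automaton per condition and run them in lockstep. The first has 7 states tracking the input length, saturating at 6; the second has 4 states tracking whether and how much of `aba` has been seen. A product state is a pair (one from each), accepting exactly when both do.
A 22-state machine:
          a    b  
>  s0     s1   s2 
   s1     s3   s4 
   s2     s3   s5 
   s3     s6   s7 
   s4     s8   s9 
   s5     s6   s9 
   s6    s10  s11 
   s7    s12  s13 
   s8    s12  s12 
   s9    s10  s13 
   s10   s14  s15 
   s11   s16  s17 
   s12   s16  s16 
   s13   s14  s17 
   s14   s18  s19 
   s15   s20  s21 
 * s16   s20  s20 
   s17   s18  s21 
   s18   s18  s19 
   s19   s20  s21 
   s20   s20  s20 
   s21   s18  s21 
(> = start, * = accepting)

start=s0 accept=s16 s0-a->s1 s0-b->s2 s1-a->s3 s1-b->s4 s2-a->s3 s2-b->s5 s3-a->s6 s3-b->s7 s4-a->s8 s4-b->s9 s5-a->s6 s5-b->s9 s6-a->s10 s6-b->s11 s7-a->s12 s7-b->s13 s8-a->s12 s8-b->s12 s9-a->s10 s9-b->s13 s10-a->s14 s10-b->s15 s11-a->s16 s11-b->s17 s12-a->s16 s12-b->s16 s13-a->s14 s13-b->s17 s14-a->s18 s14-b->s19 s15-a->s20 s15-b->s21 s16-a->s20 s16-b->s20 s17-a->s18 s17-b->s21 s18-a->s18 s18-b->s19 s19-a->s20 s19-b->s21 s20-a->s20 s20-b->s20 s21-a->s18 s21-b->s21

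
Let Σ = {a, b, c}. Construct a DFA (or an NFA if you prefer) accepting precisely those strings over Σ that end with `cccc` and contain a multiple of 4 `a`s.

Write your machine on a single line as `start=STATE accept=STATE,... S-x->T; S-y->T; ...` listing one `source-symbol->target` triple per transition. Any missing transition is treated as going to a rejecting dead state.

Build one automaton per condition and run them in lockstep. One (5 states) tracks how much of the suffix `cccc` has currently been matched; the other (4 states) tracks the count of `a`s modulo 4. Each combined state is a pair, one component from each; accept when both components accept.
20 states suffice.
          a    b    c  
>  S0     S1   S0   S2 
   S1     S3   S1   S4 
   S2     S1   S0   S5 
   S3     S6   S3   S7 
   S4     S3   S1   S8 
   S5     S1   S0   S9 
   S6     S0   S6  S10 
   S7     S6   S3  S11 
   S8     S3   S1  S12 
   S9     S1   S0  S13 
   S10    S0   S6  S14 
   S11    S6   S3  S15 
   S12    S3   S1  S16 
 * S13    S1   S0  S13 
   S14    S0   S6  S17 
   S15    S6   S3  S18 
   S16    S3   S1  S16 
   S17    S0   S6  S19 
   S18    S6   S3  S18 
   S19    S0   S6  S19 
(> = start, * = accepting)

start=S0; accept=S13; S0-a->S1; S0-b->S0; S0-c->S2; S1-a->S3; S1-b->S1; S1-c->S4; S2-a->S1; S2-b->S0; S2-c->S5; S3-a->S6; S3-b->S3; S3-c->S7; S4-a->S3; S4-b->S1; S4-c->S8; S5-a->S1; S5-b->S0; S5-c->S9; S6-a->S0; S6-b->S6; S6-c->S10; S7-a->S6; S7-b->S3; S7-c->S11; S8-a->S3; S8-b->S1; S8-c->S12; S9-a->S1; S9-b->S0; S9-c->S13; S10-a->S0; S10-b->S6; S10-c->S14; S11-a->S6; S11-b->S3; S11-c->S15; S12-a->S3; S12-b->S1; S12-c->S16; S13-a->S1; S13-b->S0; S13-c->S13; S14-a->S0; S14-b->S6; S14-c->S17; S15-a->S6; S15-b->S3; S15-c->S18; S16-a->S3; S16-b->S1; S16-c->S16; S17-a->S0; S17-b->S6; S17-c->S19; S18-a->S6; S18-b->S3; S18-c->S18; S19-a->S0; S19-b->S6; S19-c->S19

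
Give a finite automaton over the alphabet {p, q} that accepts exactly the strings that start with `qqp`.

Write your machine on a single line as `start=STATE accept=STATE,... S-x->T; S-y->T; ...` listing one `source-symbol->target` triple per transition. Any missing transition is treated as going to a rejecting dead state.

start=s0; accept=s3; s0-p->s4; s0-q->s1; s1-p->s4; s1-q->s2; s2-p->s3; s2-q->s4; s3-p->s3; s3-q->s3; s4-p->s4; s4-q->s4

Check the first 3 symbols one by one: s0 through s2 record how many have matched `qqp` so far; any wrong symbol goes to the dead state s4. After all 3 match we enter the accepting sink s3.
5 states suffice.
        p   q  
>  s0   s4  s1 
   s1   s4  s2 
   s2   s3  s4 
 * s3   s3  s3 
   s4   s4  s4 
(> = start, * = accepting)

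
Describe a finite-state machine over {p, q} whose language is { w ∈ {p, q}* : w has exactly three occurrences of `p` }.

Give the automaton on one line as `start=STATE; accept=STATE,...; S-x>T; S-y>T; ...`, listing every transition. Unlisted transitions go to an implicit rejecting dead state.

Only the number of `p`s matters, and only up to 4. Make a chain s0 → s1 → s2 → s3 → s4 advanced by each `p` (with s4 absorbing); every other symbol self-loops. The accepting set is {s3}.
With 5 states:
        p   q  
>  s0   s1  s0 
   s1   s2  s1 
   s2   s3  s2 
 * s3   s4  s3 
   s4   s4  s4 
(> = start, * = accepting)

start=s0; accept=s3; s0-p>s1; s0-q>s0; s1-p>s2; s1-q>s1; s2-p>s3; s2-q>s2; s3-p>s4; s3-q>s3; s4-p>s4; s4-q>s4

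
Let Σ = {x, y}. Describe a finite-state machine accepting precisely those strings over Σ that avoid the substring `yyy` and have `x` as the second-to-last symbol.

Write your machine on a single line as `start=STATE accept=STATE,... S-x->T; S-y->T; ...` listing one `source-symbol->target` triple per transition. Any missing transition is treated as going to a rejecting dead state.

start=q0; accept=q3,q4; q0-x->q1; q0-y->q2; q1-x->q3; q1-y->q4; q2-x->q1; q2-y->q5; q3-x->q3; q3-y->q4; q4-x->q1; q4-y->q5; q5-x->q1; q5-y->q6; q6-x->q6; q6-y->q6

Handle the two conditions separately and then intersect. One (4 states) tracks partial matches of the forbidden pattern `yyy`; the other (7 states) tracks the last 2 symbols read. Each combined state is a pair, one component from each; accept when both components accept. Minimizing collapses redundant product states.
        x   y  
>  q0   q1  q2 
   q1   q3  q4 
   q2   q1  q5 
 * q3   q3  q4 
 * q4   q1  q5 
   q5   q1  q6 
   q6   q6  q6 
(> = start, * = accepting)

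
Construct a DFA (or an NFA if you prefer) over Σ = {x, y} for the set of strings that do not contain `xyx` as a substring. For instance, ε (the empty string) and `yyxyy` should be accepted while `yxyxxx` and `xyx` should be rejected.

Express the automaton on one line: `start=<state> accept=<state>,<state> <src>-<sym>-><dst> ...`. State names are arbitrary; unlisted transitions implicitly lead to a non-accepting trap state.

start=q0 accept=q0,q1,q2 q0-x->q1 q0-y->q0 q1-x->q1 q1-y->q2 q2-x->q3 q2-y->q0 q3-x->q3 q3-y->q3

Track partial matches of the forbidden pattern `xyx`. State q3 is a dead state reached once `xyx` has occurred; every other state accepts. q0 means no part of `xyx` is currently matched.
        x   y  
>* q0   q1  q0 
 * q1   q1  q2 
 * q2   q3  q0 
   q3   q3  q3 
(> = start, * = accepting)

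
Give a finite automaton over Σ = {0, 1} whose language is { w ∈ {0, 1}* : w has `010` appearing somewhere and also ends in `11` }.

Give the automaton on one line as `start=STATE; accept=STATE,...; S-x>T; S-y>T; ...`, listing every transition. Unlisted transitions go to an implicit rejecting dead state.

start=s0; accept=s7; s0-0>s1; s0-1>s2; s1-0>s1; s1-1>s3; s2-0>s1; s2-1>s4; s3-0>s5; s3-1>s4; s4-0>s1; s4-1>s4; s5-0>s5; s5-1>s6; s6-0>s5; s6-1>s7; s7-0>s5; s7-1>s7

Build one automaton per condition and run them in lockstep. One (4 states) tracks whether and how much of `010` has been seen; the other (3 states) tracks how much of the suffix `11` has currently been matched. Each combined state is a pair, one component from each; accept when both components accept.
        0   1  
>  s0   s1  s2 
   s1   s1  s3 
   s2   s1  s4 
   s3   s5  s4 
   s4   s1  s4 
   s5   s5  s6 
   s6   s5  s7 
 * s7   s5  s7 
(> = start, * = accepting)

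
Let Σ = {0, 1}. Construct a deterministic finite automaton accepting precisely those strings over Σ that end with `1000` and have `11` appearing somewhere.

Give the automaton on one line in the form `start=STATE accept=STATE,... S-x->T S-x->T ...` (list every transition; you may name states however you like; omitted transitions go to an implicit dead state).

Build one automaton per condition and run them in lockstep. The first has 5 states tracking how much of the suffix `1000` has currently been matched; the second has 3 states tracking whether and how much of `11` has been seen. A product state is a pair (one from each), accepting exactly when both do.
10 states suffice.
        0   1  
>  s0   s0  s1 
   s1   s2  s3 
   s2   s4  s1 
   s3   s5  s3 
   s4   s6  s1 
   s5   s7  s3 
   s6   s0  s1 
   s7   s8  s3 
 * s8   s9  s3 
   s9   s9  s3 
(> = start, * = accepting)

start=s0 accept=s8 s0-0->s0 s0-1->s1 s1-0->s2 s1-1->s3 s2-0->s4 s2-1->s1 s3-0->s5 s3-1->s3 s4-0->s6 s4-1->s1 s5-0->s7 s5-1->s3 s6-0->s0 s6-1->s1 s7-0->s8 s7-1->s3 s8-0->s9 s8-1->s3 s9-0->s9 s9-1->s3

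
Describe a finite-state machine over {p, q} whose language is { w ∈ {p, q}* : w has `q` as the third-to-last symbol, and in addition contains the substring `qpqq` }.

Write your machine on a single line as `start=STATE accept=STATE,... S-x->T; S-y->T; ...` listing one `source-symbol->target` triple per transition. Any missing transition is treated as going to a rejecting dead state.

start=A; accept=F,G,H,I; A-p->A; A-q->B; B-p->C; B-q->B; C-p->A; C-q->D; D-p->C; D-q->E; E-p->F; E-q->G; F-p->H; F-q->I; G-p->F; G-q->G; H-p->J; H-q->K; I-p->L; I-q->E; J-p->J; J-q->K; K-p->L; K-q->E; L-p->H; L-q->I

Handle the two conditions separately and then intersect. One (15 states) tracks the last 3 symbols read; the other (5 states) tracks whether and how much of `qpqq` has been seen. Each combined state is a pair, one component from each; accept when both components accept. Equivalent product states are then merged.
A 12-state machine:
       p  q 
>  A   A  B 
   B   C  B 
   C   A  D 
   D   C  E 
   E   F  G 
 * F   H  I 
 * G   F  G 
 * H   J  K 
 * I   L  E 
   J   J  K 
   K   L  E 
   L   H  I 
(> = start, * = accepting)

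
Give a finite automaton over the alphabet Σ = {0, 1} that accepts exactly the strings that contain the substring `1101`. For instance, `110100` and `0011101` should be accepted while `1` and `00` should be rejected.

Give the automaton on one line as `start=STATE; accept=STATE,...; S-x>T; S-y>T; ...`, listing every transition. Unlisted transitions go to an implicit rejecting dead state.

States S0..S3 record the length of the longest prefix of `1101` that matches the current input suffix. Reaching S4 means `1101` has been seen, and we stay there forever. Accept from S4.
With 5 states:
        0   1  
>  S0   S0  S1 
   S1   S0  S2 
   S2   S3  S2 
   S3   S0  S4 
 * S4   S4  S4 
(> = start, * = accepting)

start=S0; accept=S4; S0-0>S0; S0-1>S1; S1-0>S0; S1-1>S2; S2-0>S3; S2-1>S2; S3-0>S0; S3-1>S4; S4-0>S4; S4-1>S4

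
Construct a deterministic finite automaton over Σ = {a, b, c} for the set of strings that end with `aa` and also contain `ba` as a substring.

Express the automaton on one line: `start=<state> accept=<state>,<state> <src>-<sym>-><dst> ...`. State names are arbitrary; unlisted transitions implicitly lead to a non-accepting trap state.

Handle the two conditions separately and then intersect. The first has 3 states tracking how much of the suffix `aa` has currently been matched; the second has 3 states tracking whether and how much of `ba` has been seen. A product state is a pair (one from each), accepting exactly when both do.
A 7-state machine:
        a   b   c  
>  q0   q1  q2  q0 
   q1   q3  q2  q0 
   q2   q4  q2  q0 
   q3   q3  q2  q0 
   q4   q5  q6  q6 
 * q5   q5  q6  q6 
   q6   q4  q6  q6 
(> = start, * = accepting)

start=q0 accept=q5 q0-a->q1 q0-b->q2 q0-c->q0 q1-a->q3 q1-b->q2 q1-c->q0 q2-a->q4 q2-b->q2 q2-c->q0 q3-a->q3 q3-b->q2 q3-c->q0 q4-a->q5 q4-b->q6 q4-c->q6 q5-a->q5 q5-b->q6 q5-c->q6 q6-a->q4 q6-b->q6 q6-c->q6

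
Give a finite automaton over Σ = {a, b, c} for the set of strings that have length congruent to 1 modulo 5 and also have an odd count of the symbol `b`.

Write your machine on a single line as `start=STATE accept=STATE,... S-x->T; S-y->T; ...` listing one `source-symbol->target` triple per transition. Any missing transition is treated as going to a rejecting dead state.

start=S0; accept=S2; S0-a->S1; S0-b->S2; S0-c->S1; S1-a->S3; S1-b->S4; S1-c->S3; S2-a->S4; S2-b->S3; S2-c->S4; S3-a->S5; S3-b->S6; S3-c->S5; S4-a->S6; S4-b->S5; S4-c->S6; S5-a->S7; S5-b->S8; S5-c->S7; S6-a->S8; S6-b->S7; S6-c->S8; S7-a->S0; S7-b->S9; S7-c->S0; S8-a->S9; S8-b->S0; S8-c->S9; S9-a->S2; S9-b->S1; S9-c->S2

Handle the two conditions separately and then intersect. One (5 states) tracks the input length modulo 5; the other (2 states) tracks the count of `b`s modulo 2. Each combined state is a pair, one component from each; accept when both components accept.
        a   b   c  
>  S0   S1  S2  S1 
   S1   S3  S4  S3 
 * S2   S4  S3  S4 
   S3   S5  S6  S5 
   S4   S6  S5  S6 
   S5   S7  S8  S7 
   S6   S8  S7  S8 
   S7   S0  S9  S0 
   S8   S9  S0  S9 
   S9   S2  S1  S2 
(> = start, * = accepting)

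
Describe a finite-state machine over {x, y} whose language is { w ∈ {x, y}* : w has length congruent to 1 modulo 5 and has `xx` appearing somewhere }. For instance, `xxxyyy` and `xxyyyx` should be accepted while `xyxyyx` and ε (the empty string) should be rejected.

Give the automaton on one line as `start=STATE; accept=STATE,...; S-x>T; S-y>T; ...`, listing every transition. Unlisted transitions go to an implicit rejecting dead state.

Run two small machines in parallel and take their product. The first has 5 states tracking the input length modulo 5; the second has 3 states tracking whether and how much of `xx` has been seen. A product state is a pair (one from each), accepting exactly when both do.
          x    y  
>  q0     q1   q2 
   q1     q3   q4 
   q2     q5   q4 
   q3     q6   q6 
   q4     q7   q8 
   q5     q6   q8 
   q6     q9   q9 
   q7     q9  q10 
   q8    q11  q10 
   q9    q12  q12 
   q10   q13   q0 
   q11   q12   q0 
   q12   q14  q14 
   q13   q14   q2 
 * q14    q3   q3 
(> = start, * = accepting)

start=q0; accept=q14; q0-x>q1; q0-y>q2; q1-x>q3; q1-y>q4; q2-x>q5; q2-y>q4; q3-x>q6; q3-y>q6; q4-x>q7; q4-y>q8; q5-x>q6; q5-y>q8; q6-x>q9; q6-y>q9; q7-x>q9; q7-y>q10; q8-x>q11; q8-y>q10; q9-x>q12; q9-y>q12; q10-x>q13; q10-y>q0; q11-x>q12; q11-y>q0; q12-x>q14; q12-y>q14; q13-x>q14; q13-y>q2; q14-x>q3; q14-y>q3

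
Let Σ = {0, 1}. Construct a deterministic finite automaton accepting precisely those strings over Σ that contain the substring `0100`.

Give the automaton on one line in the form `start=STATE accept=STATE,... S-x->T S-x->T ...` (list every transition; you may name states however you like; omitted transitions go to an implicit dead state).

start=q0 accept=q4 q0-0->q1 q0-1->q0 q1-0->q1 q1-1->q2 q2-0->q3 q2-1->q0 q3-0->q4 q3-1->q2 q4-0->q4 q4-1->q4

States q0..q3 record the length of the longest prefix of `0100` that matches the current input suffix. Reaching q4 means `0100` has been seen, and we stay there forever. Accept from q4.
5 states suffice.
        0   1  
>  q0   q1  q0 
   q1   q1  q2 
   q2   q3  q0 
   q3   q4  q2 
 * q4   q4  q4 
(> = start, * = accepting)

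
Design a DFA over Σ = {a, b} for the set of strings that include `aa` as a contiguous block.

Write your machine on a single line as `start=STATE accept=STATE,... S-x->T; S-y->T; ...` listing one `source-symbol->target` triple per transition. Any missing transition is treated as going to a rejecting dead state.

Track how much of `aa` has been matched so far: state q0 is no progress, q2 is the absorbing accept state reached once `aa` has occurred. Intermediate states record partial matches; on a mismatch, fall back to the longest reusable overlap.
        a   b  
>  q0   q1  q0 
   q1   q2  q0 
 * q2   q2  q2 
(> = start, * = accepting)

start=q0; accept=q2; q0-a->q1; q0-b->q0; q1-a->q2; q1-b->q0; q2-a->q2; q2-b->q2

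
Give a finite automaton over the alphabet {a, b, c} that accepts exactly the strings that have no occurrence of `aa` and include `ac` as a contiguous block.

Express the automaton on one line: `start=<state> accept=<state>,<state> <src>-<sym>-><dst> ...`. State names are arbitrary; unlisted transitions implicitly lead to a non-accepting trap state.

Build one automaton per condition and run them in lockstep. One (3 states) tracks partial matches of the forbidden pattern `aa`; the other (3 states) tracks whether and how much of `ac` has been seen. Each combined state is a pair, one component from each; accept when both components accept.
A 7-state machine:
        a   b   c  
>  s0   s1  s0  s0 
   s1   s2  s0  s3 
   s2   s2  s4  s5 
 * s3   s6  s3  s3 
   s4   s2  s4  s4 
   s5   s5  s5  s5 
 * s6   s5  s3  s3 
(> = start, * = accepting)

start=s0 accept=s3,s6 s0-a->s1 s0-b->s0 s0-c->s0 s1-a->s2 s1-b->s0 s1-c->s3 s2-a->s2 s2-b->s4 s2-c->s5 s3-a->s6 s3-b->s3 s3-c->s3 s4-a->s2 s4-b->s4 s4-c->s4 s5-a->s5 s5-b->s5 s5-c->s5 s6-a->s5 s6-b->s3 s6-c->s3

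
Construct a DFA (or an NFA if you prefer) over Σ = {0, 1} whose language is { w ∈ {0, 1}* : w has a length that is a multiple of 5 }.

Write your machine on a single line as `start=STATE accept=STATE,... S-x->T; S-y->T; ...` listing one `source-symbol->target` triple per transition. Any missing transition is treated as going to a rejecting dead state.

Only the length mod 5 matters, so use a 5-cycle: from any state, every input symbol moves to the next state, wrapping q4 back to q0. Mark q0 accepting.
With 5 states:
        0   1  
>* q0   q1  q1 
   q1   q2  q2 
   q2   q3  q3 
   q3   q4  q4 
   q4   q0  q0 
(> = start, * = accepting)

start=q0; accept=q0; q0-0->q1; q0-1->q1; q1-0->q2; q1-1->q2; q2-0->q3; q2-1->q3; q3-0->q4; q3-1->q4; q4-0->q0; q4-1->q0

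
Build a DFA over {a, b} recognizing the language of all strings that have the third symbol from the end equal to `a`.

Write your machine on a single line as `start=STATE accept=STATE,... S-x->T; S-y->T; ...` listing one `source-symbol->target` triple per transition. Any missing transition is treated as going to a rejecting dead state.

start=S0; accept=S7,S8,S9,S10; S0-a->S1; S0-b->S2; S1-a->S3; S1-b->S4; S2-a->S5; S2-b->S6; S3-a->S7; S3-b->S8; S4-a->S9; S4-b->S10; S5-a->S11; S5-b->S12; S6-a->S13; S6-b->S14; S7-a->S7; S7-b->S8; S8-a->S9; S8-b->S10; S9-a->S11; S9-b->S12; S10-a->S13; S10-b->S14; S11-a->S7; S11-b->S8; S12-a->S9; S12-b->S10; S13-a->S11; S13-b->S12; S14-a->S13; S14-b->S14

A DFA must remember the last 3 symbols (since which symbol is third-to-last isn't known until the input ends). Use one state per possible window of the last ≤3 symbols; accept from those whose window starts with `a`.
A 15-state machine:
          a    b  
>  S0     S1   S2 
   S1     S3   S4 
   S2     S5   S6 
   S3     S7   S8 
   S4     S9  S10 
   S5    S11  S12 
   S6    S13  S14 
 * S7     S7   S8 
 * S8     S9  S10 
 * S9    S11  S12 
 * S10   S13  S14 
   S11    S7   S8 
   S12    S9  S10 
   S13   S11  S12 
   S14   S13  S14 
(> = start, * = accepting)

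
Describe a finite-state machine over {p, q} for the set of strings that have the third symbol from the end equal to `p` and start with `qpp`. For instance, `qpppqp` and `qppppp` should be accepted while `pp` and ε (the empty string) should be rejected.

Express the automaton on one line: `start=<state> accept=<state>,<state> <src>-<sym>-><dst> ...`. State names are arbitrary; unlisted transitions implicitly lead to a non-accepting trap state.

Build one automaton per condition and run them in lockstep. The first has 15 states tracking the last 3 symbols read; the second has 5 states tracking whether the input so far still matches the prefix `qpp`. A product state is a pair (one from each), accepting exactly when both do.
With 23 states:
       p  q 
>  A   B  C 
   B   D  E 
   C   F  G 
   D   H  I 
   E   J  K 
   F   L  M 
   G   N  O 
   H   H  I 
   I   J  K 
   J   P  M 
   K   N  O 
   L   Q  R 
   M   J  K 
   N   P  M 
   O   N  O 
   P   H  I 
 * Q   Q  R 
 * R   S  T 
 * S   L  U 
 * T   V  W 
   U   S  T 
   V   L  U 
   W   V  W 
(> = start, * = accepting)

start=A accept=Q,R,S,T A-p->B A-q->C B-p->D B-q->E C-p->F C-q->G D-p->H D-q->I E-p->J E-q->K F-p->L F-q->M G-p->N G-q->O H-p->H H-q->I I-p->J I-q->K J-p->P J-q->M K-p->N K-q->O L-p->Q L-q->R M-p->J M-q->K N-p->P N-q->M O-p->N O-q->O P-p->H P-q->I Q-p->Q Q-q->R R-p->S R-q->T S-p->L S-q->U T-p->V T-q->W U-p->S U-q->T V-p->L V-q->U W-p->V W-q->W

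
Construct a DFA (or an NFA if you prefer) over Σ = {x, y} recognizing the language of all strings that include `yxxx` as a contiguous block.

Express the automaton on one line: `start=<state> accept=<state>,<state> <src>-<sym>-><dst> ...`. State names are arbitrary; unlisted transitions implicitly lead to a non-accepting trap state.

Track how much of `yxxx` has been matched so far: state S0 is no progress, S4 is the absorbing accept state reached once `yxxx` has occurred. Intermediate states record partial matches; on a mismatch, fall back to the longest reusable overlap.
A 5-state machine:
        x   y  
>  S0   S0  S1 
   S1   S2  S1 
   S2   S3  S1 
   S3   S4  S1 
 * S4   S4  S4 
(> = start, * = accepting)

start=S0 accept=S4 S0-x->S0 S0-y->S1 S1-x->S2 S1-y->S1 S2-x->S3 S2-y->S1 S3-x->S4 S3-y->S1 S4-x->S4 S4-y->S4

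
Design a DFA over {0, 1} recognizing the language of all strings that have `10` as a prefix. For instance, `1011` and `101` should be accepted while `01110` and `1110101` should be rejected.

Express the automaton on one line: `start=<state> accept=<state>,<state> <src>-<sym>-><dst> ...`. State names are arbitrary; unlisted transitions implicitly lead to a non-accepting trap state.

start=s0 accept=s2 s0-0->s3 s0-1->s1 s1-0->s2 s1-1->s3 s2-0->s2 s2-1->s2 s3-0->s3 s3-1->s3

Check the first 2 symbols one by one: s0 through s1 record how many have matched `10` so far; any wrong symbol goes to the dead state s3. After all 2 match we enter the accepting sink s2.
With 4 states:
        0   1  
>  s0   s3  s1 
   s1   s2  s3 
 * s2   s2  s2 
   s3   s3  s3 
(> = start, * = accepting)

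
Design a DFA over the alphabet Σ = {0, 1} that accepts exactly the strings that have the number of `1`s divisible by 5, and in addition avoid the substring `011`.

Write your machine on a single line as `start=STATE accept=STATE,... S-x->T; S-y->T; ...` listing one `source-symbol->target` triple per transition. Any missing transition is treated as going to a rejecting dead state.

Handle the two conditions separately and then intersect. The first has 5 states tracking the count of `1`s modulo 5; the second has 4 states tracking partial matches of the forbidden pattern `011`. A product state is a pair (one from each), accepting exactly when both do.
A 20-state machine:
          0    1  
>* s0     s1   s2 
 * s1     s1   s3 
   s2     s4   s5 
   s3     s4   s6 
   s4     s4   s7 
   s5     s8   s9 
   s6     s6  s10 
   s7     s8  s10 
   s8     s8  s11 
   s9    s12  s13 
   s10   s10  s14 
   s11   s12  s14 
   s12   s12  s15 
   s13   s16   s0 
   s14   s14  s17 
   s15   s16  s17 
   s16   s16  s18 
   s17   s17  s19 
 * s18    s1  s19 
   s19   s19   s6 
(> = start, * = accepting)

start=s0; accept=s0,s1,s18; s0-0->s1; s0-1->s2; s1-0->s1; s1-1->s3; s2-0->s4; s2-1->s5; s3-0->s4; s3-1->s6; s4-0->s4; s4-1->s7; s5-0->s8; s5-1->s9; s6-0->s6; s6-1->s10; s7-0->s8; s7-1->s10; s8-0->s8; s8-1->s11; s9-0->s12; s9-1->s13; s10-0->s10; s10-1->s14; s11-0->s12; s11-1->s14; s12-0->s12; s12-1->s15; s13-0->s16; s13-1->s0; s14-0->s14; s14-1->s17; s15-0->s16; s15-1->s17; s16-0->s16; s16-1->s18; s17-0->s17; s17-1->s19; s18-0->s1; s18-1->s19; s19-0->s19; s19-1->s6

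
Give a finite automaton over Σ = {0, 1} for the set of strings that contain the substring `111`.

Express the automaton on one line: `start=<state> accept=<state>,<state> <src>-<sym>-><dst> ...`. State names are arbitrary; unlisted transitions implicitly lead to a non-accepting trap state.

Track how much of `111` has been matched so far: state q0 is no progress, q3 is the absorbing accept state reached once `111` has occurred. Intermediate states record partial matches; on a mismatch, fall back to the longest reusable overlap.
With 4 states:
        0   1  
>  q0   q0  q1 
   q1   q0  q2 
   q2   q0  q3 
 * q3   q3  q3 
(> = start, * = accepting)

start=q0 accept=q3 q0-0->q0 q0-1->q1 q1-0->q0 q1-1->q2 q2-0->q0 q2-1->q3 q3-0->q3 q3-1->q3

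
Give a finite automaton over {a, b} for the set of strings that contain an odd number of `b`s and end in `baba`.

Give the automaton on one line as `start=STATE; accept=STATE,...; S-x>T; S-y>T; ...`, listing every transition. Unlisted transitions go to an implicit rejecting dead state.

start=S0; accept=S5; S0-a>S0; S0-b>S1; S1-a>S1; S1-b>S2; S2-a>S3; S2-b>S1; S3-a>S0; S3-b>S4; S4-a>S5; S4-b>S2; S5-a>S1; S5-b>S2

Run two small machines in parallel and take their product. The first has 2 states tracking the count of `b`s modulo 2; the second has 5 states tracking how much of the suffix `baba` has currently been matched. A product state is a pair (one from each), accepting exactly when both do. Equivalent product states are then merged.
A 6-state machine:
        a   b  
>  S0   S0  S1 
   S1   S1  S2 
   S2   S3  S1 
   S3   S0  S4 
   S4   S5  S2 
 * S5   S1  S2 
(> = start, * = accepting)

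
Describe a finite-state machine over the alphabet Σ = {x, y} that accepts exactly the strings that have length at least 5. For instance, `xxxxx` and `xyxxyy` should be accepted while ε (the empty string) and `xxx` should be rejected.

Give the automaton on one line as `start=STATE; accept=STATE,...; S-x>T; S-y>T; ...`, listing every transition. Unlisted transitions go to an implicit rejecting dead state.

We only need to distinguish lengths 0, 1, …, 5, and '>5'. Chain q0 → q1 → q2 → q3 → q4 → q5 → q6 on every symbol, with q6 looping. Accepting states: {q5, q6}.
7 states suffice.
        x   y  
>  q0   q1  q1 
   q1   q2  q2 
   q2   q3  q3 
   q3   q4  q4 
   q4   q5  q5 
 * q5   q6  q6 
 * q6   q6  q6 
(> = start, * = accepting)

start=q0; accept=q5,q6; q0-x>q1; q0-y>q1; q1-x>q2; q1-y>q2; q2-x>q3; q2-y>q3; q3-x>q4; q3-y>q4; q4-x>q5; q4-y>q5; q5-x>q6; q5-y>q6; q6-x>q6; q6-y>q6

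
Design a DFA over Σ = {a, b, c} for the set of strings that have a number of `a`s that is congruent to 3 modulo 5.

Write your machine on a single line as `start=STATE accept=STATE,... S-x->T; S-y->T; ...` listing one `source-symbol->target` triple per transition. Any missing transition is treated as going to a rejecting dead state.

start=q0; accept=q3; q0-a->q1; q0-b->q0; q0-c->q0; q1-a->q2; q1-b->q1; q1-c->q1; q2-a->q3; q2-b->q2; q2-c->q2; q3-a->q4; q3-b->q3; q3-c->q3; q4-a->q0; q4-b->q4; q4-c->q4

Keep the running count of `a`s modulo 5: each `a` advances along the cycle q0 → q1 → q2 → q3 → q4 → q0 while other symbols loop. Accept at q3.
A 5-state machine:
        a   b   c  
>  q0   q1  q0  q0 
   q1   q2  q1  q1 
   q2   q3  q2  q2 
 * q3   q4  q3  q3 
   q4   q0  q4  q4 
(> = start, * = accepting)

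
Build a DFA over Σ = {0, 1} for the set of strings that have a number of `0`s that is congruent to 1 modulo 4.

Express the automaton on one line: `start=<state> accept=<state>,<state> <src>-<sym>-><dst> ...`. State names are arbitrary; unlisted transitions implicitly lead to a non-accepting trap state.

Keep the running count of `0`s modulo 4: each `0` advances along the cycle s0 → s1 → s2 → s3 → s0 while other symbols loop. Accept at s1.
A 4-state machine:
        0   1  
>  s0   s1  s0 
 * s1   s2  s1 
   s2   s3  s2 
   s3   s0  s3 
(> = start, * = accepting)

start=s0 accept=s1 s0-0->s1 s0-1->s0 s1-0->s2 s1-1->s1 s2-0->s3 s2-1->s2 s3-0->s0 s3-1->s3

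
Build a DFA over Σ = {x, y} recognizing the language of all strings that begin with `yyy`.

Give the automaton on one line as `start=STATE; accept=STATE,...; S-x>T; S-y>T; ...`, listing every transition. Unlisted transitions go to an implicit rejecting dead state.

Check the first 3 symbols one by one: S0 through S2 record how many have matched `yyy` so far; any wrong symbol goes to the dead state S4. After all 3 match we enter the accepting sink S3.
A 5-state machine:
        x   y  
>  S0   S4  S1 
   S1   S4  S2 
   S2   S4  S3 
 * S3   S3  S3 
   S4   S4  S4 
(> = start, * = accepting)

start=S0; accept=S3; S0-x>S4; S0-y>S1; S1-x>S4; S1-y>S2; S2-x>S4; S2-y>S3; S3-x>S3; S3-y>S3; S4-x>S4; S4-y>S4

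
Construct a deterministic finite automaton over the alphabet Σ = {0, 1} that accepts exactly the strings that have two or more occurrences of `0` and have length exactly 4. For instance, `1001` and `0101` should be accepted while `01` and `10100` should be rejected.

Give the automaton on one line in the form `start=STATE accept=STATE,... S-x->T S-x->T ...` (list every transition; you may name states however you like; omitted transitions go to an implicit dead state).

Handle the two conditions separately and then intersect. The first has 4 states tracking the count of `0`s, saturating at 3; the second has 6 states tracking the input length, saturating at 5. A product state is a pair (one from each), accepting exactly when both do.
An 18-state machine:
          0    1  
>  q0     q1   q2 
   q1     q3   q4 
   q2     q4   q5 
   q3     q6   q7 
   q4     q7   q8 
   q5     q8   q9 
   q6    q10  q10 
   q7    q10  q11 
   q8    q11  q12 
   q9    q12  q13 
 * q10   q14  q14 
 * q11   q14  q15 
   q12   q15  q16 
   q13   q16  q17 
   q14   q14  q14 
   q15   q14  q15 
   q16   q15  q16 
   q17   q16  q17 
(> = start, * = accepting)

start=q0 accept=q10,q11 q0-0->q1 q0-1->q2 q1-0->q3 q1-1->q4 q2-0->q4 q2-1->q5 q3-0->q6 q3-1->q7 q4-0->q7 q4-1->q8 q5-0->q8 q5-1->q9 q6-0->q10 q6-1->q10 q7-0->q10 q7-1->q11 q8-0->q11 q8-1->q12 q9-0->q12 q9-1->q13 q10-0->q14 q10-1->q14 q11-0->q14 q11-1->q15 q12-0->q15 q12-1->q16 q13-0->q16 q13-1->q17 q14-0->q14 q14-1->q14 q15-0->q14 q15-1->q15 q16-0->q15 q16-1->q16 q17-0->q16 q17-1->q17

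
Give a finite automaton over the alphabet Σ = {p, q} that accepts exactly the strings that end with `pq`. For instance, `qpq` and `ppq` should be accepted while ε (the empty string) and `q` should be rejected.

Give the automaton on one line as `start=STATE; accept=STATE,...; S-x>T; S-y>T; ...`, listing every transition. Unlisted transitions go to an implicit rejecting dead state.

Let each state record the length of the longest suffix of the input read so far that is also a prefix of `pq`. B means the last symbol is `p`; C means the last 2 symbols are `pq`. Accept only at C, where the string currently ends in `pq`.
A 3-state machine:
       p  q 
>  A   B  A 
   B   B  C 
 * C   B  A 
(> = start, * = accepting)

start=A; accept=C; A-p>B; A-q>A; B-p>B; B-q>C; C-p>B; C-q>A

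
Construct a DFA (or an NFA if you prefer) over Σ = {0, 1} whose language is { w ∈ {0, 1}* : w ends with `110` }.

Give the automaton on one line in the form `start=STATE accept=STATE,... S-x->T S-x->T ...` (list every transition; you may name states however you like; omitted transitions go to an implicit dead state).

start=S0 accept=S3 S0-0->S0 S0-1->S1 S1-0->S0 S1-1->S2 S2-0->S3 S2-1->S2 S3-0->S0 S3-1->S1

Let each state record the length of the longest suffix of the input read so far that is also a prefix of `110`. S1 means the last symbol is `1`; S2 means the last 2 symbols are `11`; S3 means the last 3 symbols are `110`. Accept only at S3, where the string currently ends in `110`.
A 4-state machine:
        0   1  
>  S0   S0  S1 
   S1   S0  S2 
   S2   S3  S2 
 * S3   S0  S1 
(> = start, * = accepting)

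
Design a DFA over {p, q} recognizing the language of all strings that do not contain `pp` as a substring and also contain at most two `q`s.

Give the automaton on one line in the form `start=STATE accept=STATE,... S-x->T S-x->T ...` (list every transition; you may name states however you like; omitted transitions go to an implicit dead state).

start=A accept=A,B,C,E,F,G A-p->B A-q->C B-p->D B-q->C C-p->E C-q->F D-p->D D-q->D E-p->D E-q->F F-p->G F-q->D G-p->D G-q->D

Handle the two conditions separately and then intersect. One (3 states) tracks partial matches of the forbidden pattern `pp`; the other (4 states) tracks the count of `q`s, saturating at 3. Each combined state is a pair, one component from each; accept when both components accept. After merging equivalent states the machine shrinks.
A 7-state machine:
       p  q 
>* A   B  C 
 * B   D  C 
 * C   E  F 
   D   D  D 
 * E   D  F 
 * F   G  D 
 * G   D  D 
(> = start, * = accepting)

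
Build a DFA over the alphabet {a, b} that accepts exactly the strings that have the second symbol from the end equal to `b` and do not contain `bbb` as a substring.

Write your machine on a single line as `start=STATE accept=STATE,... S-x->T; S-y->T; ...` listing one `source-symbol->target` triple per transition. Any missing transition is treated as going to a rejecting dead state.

Run two small machines in parallel and take their product. The first has 7 states tracking the last 2 symbols read; the second has 4 states tracking partial matches of the forbidden pattern `bbb`. A product state is a pair (one from each), accepting exactly when both do. Minimizing collapses redundant product states.
With 5 states:
        a   b  
>  s0   s0  s1 
   s1   s2  s3 
 * s2   s0  s1 
 * s3   s2  s4 
   s4   s4  s4 
(> = start, * = accepting)

start=s0; accept=s2,s3; s0-a->s0; s0-b->s1; s1-a->s2; s1-b->s3; s2-a->s0; s2-b->s1; s3-a->s2; s3-b->s4; s4-a->s4; s4-b->s4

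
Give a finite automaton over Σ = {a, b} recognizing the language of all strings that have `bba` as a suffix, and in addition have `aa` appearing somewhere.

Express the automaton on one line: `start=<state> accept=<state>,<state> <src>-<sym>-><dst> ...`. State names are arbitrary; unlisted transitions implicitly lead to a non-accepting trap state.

Build one automaton per condition and run them in lockstep. One (4 states) tracks how much of the suffix `bba` has currently been matched; the other (3 states) tracks whether and how much of `aa` has been seen. Each combined state is a pair, one component from each; accept when both components accept. Minimizing collapses redundant product states.
6 states suffice.
        a   b  
>  s0   s1  s0 
   s1   s2  s0 
   s2   s2  s3 
   s3   s2  s4 
   s4   s5  s4 
 * s5   s2  s3 
(> = start, * = accepting)

start=s0 accept=s5 s0-a->s1 s0-b->s0 s1-a->s2 s1-b->s0 s2-a->s2 s2-b->s3 s3-a->s2 s3-b->s4 s4-a->s5 s4-b->s4 s5-a->s2 s5-b->s3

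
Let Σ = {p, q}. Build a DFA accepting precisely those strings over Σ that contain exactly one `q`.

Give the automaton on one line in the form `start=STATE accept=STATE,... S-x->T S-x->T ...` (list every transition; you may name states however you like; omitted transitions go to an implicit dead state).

start=s0 accept=s1 s0-p->s0 s0-q->s1 s1-p->s1 s1-q->s2 s2-p->s2 s2-q->s2

Count `q`s, saturating at 2: state s0 means no `q` yet, s1 means one `q` seen, s2 means more than one. Each `q` increments (capped at s2); other symbols loop. Accept from {s1}.
A 3-state machine:
        p   q  
>  s0   s0  s1 
 * s1   s1  s2 
   s2   s2  s2 
(> = start, * = accepting)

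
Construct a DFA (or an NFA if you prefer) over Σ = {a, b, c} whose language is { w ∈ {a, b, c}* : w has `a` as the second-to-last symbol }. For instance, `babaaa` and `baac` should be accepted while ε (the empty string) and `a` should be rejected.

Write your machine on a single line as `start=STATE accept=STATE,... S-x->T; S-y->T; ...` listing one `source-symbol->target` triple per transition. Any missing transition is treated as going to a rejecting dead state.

A DFA must remember the last 2 symbols (since which symbol is second-to-last isn't known until the input ends). Use one state per possible window of the last ≤2 symbols; accept from those whose window starts with `a`.
13 states suffice.
          a    b    c  
>  q0     q1   q2   q3 
   q1     q4   q5   q6 
   q2     q7   q8   q9 
   q3    q10  q11  q12 
 * q4     q4   q5   q6 
 * q5     q7   q8   q9 
 * q6    q10  q11  q12 
   q7     q4   q5   q6 
   q8     q7   q8   q9 
   q9    q10  q11  q12 
   q10    q4   q5   q6 
   q11    q7   q8   q9 
   q12   q10  q11  q12 
(> = start, * = accepting)

start=q0; accept=q4,q5,q6; q0-a->q1; q0-b->q2; q0-c->q3; q1-a->q4; q1-b->q5; q1-c->q6; q2-a->q7; q2-b->q8; q2-c->q9; q3-a->q10; q3-b->q11; q3-c->q12; q4-a->q4; q4-b->q5; q4-c->q6; q5-a->q7; q5-b->q8; q5-c->q9; q6-a->q10; q6-b->q11; q6-c->q12; q7-a->q4; q7-b->q5; q7-c->q6; q8-a->q7; q8-b->q8; q8-c->q9; q9-a->q10; q9-b->q11; q9-c->q12; q10-a->q4; q10-b->q5; q10-c->q6; q11-a->q7; q11-b->q8; q11-c->q9; q12-a->q10; q12-b->q11; q12-c->q12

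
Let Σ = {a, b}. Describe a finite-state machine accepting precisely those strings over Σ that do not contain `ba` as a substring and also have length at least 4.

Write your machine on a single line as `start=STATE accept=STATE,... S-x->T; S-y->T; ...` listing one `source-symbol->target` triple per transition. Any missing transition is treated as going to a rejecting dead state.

Run two small machines in parallel and take their product. One (3 states) tracks partial matches of the forbidden pattern `ba`; the other (6 states) tracks the input length, saturating at 5. Each combined state is a pair, one component from each; accept when both components accept. Equivalent product states are then merged.
        a   b  
>  S0   S1  S2 
   S1   S3  S4 
   S2   S5  S4 
   S3   S6  S7 
   S4   S5  S7 
   S5   S5  S5 
   S6   S8  S9 
   S7   S5  S9 
 * S8   S8  S9 
 * S9   S5  S9 
(> = start, * = accepting)

start=S0; accept=S8,S9; S0-a->S1; S0-b->S2; S1-a->S3; S1-b->S4; S2-a->S5; S2-b->S4; S3-a->S6; S3-b->S7; S4-a->S5; S4-b->S7; S5-a->S5; S5-b->S5; S6-a->S8; S6-b->S9; S7-a->S5; S7-b->S9; S8-a->S8; S8-b->S9; S9-a->S5; S9-b->S9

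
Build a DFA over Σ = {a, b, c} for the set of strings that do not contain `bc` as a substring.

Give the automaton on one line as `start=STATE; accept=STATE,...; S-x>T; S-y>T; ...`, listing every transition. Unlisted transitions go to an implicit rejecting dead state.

Track partial matches of the forbidden pattern `bc`. State q2 is a dead state reached once `bc` has occurred; every other state accepts. q0 means no part of `bc` is currently matched.
3 states suffice.
        a   b   c  
>* q0   q0  q1  q0 
 * q1   q0  q1  q2 
   q2   q2  q2  q2 
(> = start, * = accepting)

start=q0; accept=q0,q1; q0-a>q0; q0-b>q1; q0-c>q0; q1-a>q0; q1-b>q1; q1-c>q2; q2-a>q2; q2-b>q2; q2-c>q2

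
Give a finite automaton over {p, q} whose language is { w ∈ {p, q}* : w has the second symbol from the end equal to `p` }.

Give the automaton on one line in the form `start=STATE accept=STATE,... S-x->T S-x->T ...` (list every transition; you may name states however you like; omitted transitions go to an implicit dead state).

A DFA must remember the last 2 symbols (since which symbol is second-to-last isn't known until the input ends). Use one state per possible window of the last ≤2 symbols; accept from those whose window starts with `p`.
A 7-state machine:
        p   q  
>  S0   S1  S2 
   S1   S3  S4 
   S2   S5  S6 
 * S3   S3  S4 
 * S4   S5  S6 
   S5   S3  S4 
   S6   S5  S6 
(> = start, * = accepting)

start=S0 accept=S3,S4 S0-p->S1 S0-q->S2 S1-p->S3 S1-q->S4 S2-p->S5 S2-q->S6 S3-p->S3 S3-q->S4 S4-p->S5 S4-q->S6 S5-p->S3 S5-q->S4 S6-p->S5 S6-q->S6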